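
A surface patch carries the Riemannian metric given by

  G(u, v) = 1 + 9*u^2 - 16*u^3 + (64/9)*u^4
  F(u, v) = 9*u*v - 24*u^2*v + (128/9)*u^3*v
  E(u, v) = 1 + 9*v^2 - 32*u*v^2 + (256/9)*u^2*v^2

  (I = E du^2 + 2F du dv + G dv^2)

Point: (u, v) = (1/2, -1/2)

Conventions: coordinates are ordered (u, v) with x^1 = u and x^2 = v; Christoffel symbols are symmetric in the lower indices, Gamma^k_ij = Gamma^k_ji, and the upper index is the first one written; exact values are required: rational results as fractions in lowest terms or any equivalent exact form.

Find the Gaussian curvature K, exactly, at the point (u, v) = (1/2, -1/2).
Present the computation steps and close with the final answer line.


E = 37/36, F = -5/36, G = 61/36, EG - F^2 = 31/18 at the point
E_u = -8/9, E_v = -1/9, F_u = 13/6, F_v = 5/18, G_u = 5/9, G_v = 0
E_vv = 2/9, F_uv = -13/3, G_uu = -26/3
Evaluate Brioschi's two determinant matrices M1, M2 and divide by (EG - F^2)^2.
M1 = [[-E_vv/2 + F_uv - G_uu/2, E_u/2, F_u - E_v/2], [F_v - G_u/2, E, F], [G_v/2, F, G]] = [[-1/9, -4/9, 20/9], [0, 37/36, -5/36], [0, -5/36, 61/36]]; det M1 = -31/162
M2 = [[0, E_v/2, G_u/2], [E_v/2, E, F], [G_u/2, F, G]] = [[0, -1/18, 5/18], [-1/18, 37/36, -5/36], [5/18, -5/36, 61/36]]; det M2 = -13/162
det M1 - det M2 = -1/9; K = -1/9 / (31/18)^2 = -36/961

Answer: K = -36/961


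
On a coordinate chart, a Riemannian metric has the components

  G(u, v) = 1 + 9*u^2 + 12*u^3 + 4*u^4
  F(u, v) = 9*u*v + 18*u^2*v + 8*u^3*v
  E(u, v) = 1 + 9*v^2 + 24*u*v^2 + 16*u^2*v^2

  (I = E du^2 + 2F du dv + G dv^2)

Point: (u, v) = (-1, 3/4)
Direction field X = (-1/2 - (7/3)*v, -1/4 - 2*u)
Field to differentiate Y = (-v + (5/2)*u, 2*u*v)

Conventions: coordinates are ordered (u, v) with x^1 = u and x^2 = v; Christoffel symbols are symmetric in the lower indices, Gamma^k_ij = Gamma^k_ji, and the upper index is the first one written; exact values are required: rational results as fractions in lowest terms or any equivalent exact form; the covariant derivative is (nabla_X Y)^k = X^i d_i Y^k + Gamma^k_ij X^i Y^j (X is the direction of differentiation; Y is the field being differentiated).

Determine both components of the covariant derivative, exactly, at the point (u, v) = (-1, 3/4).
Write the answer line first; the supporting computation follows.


Answer: (nabla_X Y)^u = -4747/328, (nabla_X Y)^v = -5359/328

E = 25/16, F = 3/4, G = 2 at the point
E_u = -9/2, E_v = 3/2, F_u = -9/4, F_v = 1, G_u = 2, G_v = 0
EG - F^2 = 41/16;  g^inv = (16/41) * [[2, -3/4], [-3/4, 25/16]]
first-kind symbols [ij,l] = (1/2)(d_i g_jl + d_j g_il - d_l g_ij): [uu,u] = E_u/2 = -9/4, [uu,v] = F_u - E_v/2 = -3, [uv,u] = E_v/2 = 3/4, [uv,v] = G_u/2 = 1, [vv,u] = F_v - G_u/2 = 0, [vv,v] = G_v/2 = 0
Gamma^u_ij = (G*[ij,u] - F*[ij,v])/(EG - F^2), Gamma^v_ij = (E*[ij,v] - F*[ij,u])/(EG - F^2)
Gamma_uuu = -36/41, Gamma_uuv = 12/41, Gamma_uvv = 0, Gamma_vuu = -48/41, Gamma_vuv = 16/41, Gamma_vvv = 0
X = (-9/4, 7/4), Y = (-13/4, -3/2) at the point


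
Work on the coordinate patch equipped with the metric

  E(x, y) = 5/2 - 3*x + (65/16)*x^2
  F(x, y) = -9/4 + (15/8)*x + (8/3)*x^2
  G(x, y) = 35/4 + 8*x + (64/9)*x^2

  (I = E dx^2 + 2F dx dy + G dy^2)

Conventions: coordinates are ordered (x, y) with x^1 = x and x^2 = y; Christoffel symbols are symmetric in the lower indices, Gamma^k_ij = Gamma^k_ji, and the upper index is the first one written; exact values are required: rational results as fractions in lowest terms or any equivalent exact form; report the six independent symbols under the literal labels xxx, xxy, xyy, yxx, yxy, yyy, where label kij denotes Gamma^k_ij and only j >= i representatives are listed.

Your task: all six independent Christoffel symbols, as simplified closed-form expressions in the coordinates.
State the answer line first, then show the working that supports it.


Answer: Gamma_xxx = (4224*x^3 + 1968*x^2 + 9225*x - 2565)/(6272*x^4 + 336*x^3 + 10889*x^2 + 630*x + 4842), Gamma_xxy = (-16384*x^3 - 20736*x^2 + 7344*x + 7776)/(18816*x^4 + 1008*x^3 + 32667*x^2 + 1890*x + 14526), Gamma_xyy = (-131072*x^3 - 221184*x^2 - 244224*x - 90720)/(56448*x^4 + 3024*x^3 + 98001*x^2 + 5670*x + 43578), Gamma_yxx = (6240*x^3 - 6912*x^2 + 11325*x + 756)/(12544*x^4 + 672*x^3 + 21778*x^2 + 1260*x + 9684), Gamma_yxy = (8320*x^3 - 1464*x^2 + 1664*x + 2880)/(6272*x^4 + 336*x^3 + 10889*x^2 + 630*x + 4842), Gamma_yyy = (16384*x^3 + 20736*x^2 - 7344*x - 7776)/(18816*x^4 + 1008*x^3 + 32667*x^2 + 1890*x + 14526)

E = 5/2 - 3*x + (65/16)*x^2; F = -9/4 + (15/8)*x + (8/3)*x^2; G = 35/4 + 8*x + (64/9)*x^2
Gamma^k_ij = (1/2) g^{kl} (d_i g_jl + d_j g_il - d_l g_ij), with g^inv = (1/(EG-F^2)) [[G, -F], [-F, E]]
first partials: E_x = -3 + (65/8)*x, E_y = 0, F_x = 15/8 + (16/3)*x, F_y = 0, G_x = 8 + (128/9)*x, G_y = 0
D = EG - F^2 = 269/16 + (35/16)*x + (10889/288)*x^2 + (7/6)*x^3 + (196/9)*x^4
expanded: Gamma^x_xx = (G E_x - 2F F_x + F E_y)/(2D), Gamma^x_xy = (G E_y - F G_x)/(2D), Gamma^x_yy = (2G F_y - G G_x - F G_y)/(2D), Gamma^y_xx = (2E F_x - E E_y - F E_x)/(2D), Gamma^y_xy = (E G_x - F E_y)/(2D), Gamma^y_yy = (E G_y - 2F F_y + F G_x)/(2D); substitute and cancel common factors


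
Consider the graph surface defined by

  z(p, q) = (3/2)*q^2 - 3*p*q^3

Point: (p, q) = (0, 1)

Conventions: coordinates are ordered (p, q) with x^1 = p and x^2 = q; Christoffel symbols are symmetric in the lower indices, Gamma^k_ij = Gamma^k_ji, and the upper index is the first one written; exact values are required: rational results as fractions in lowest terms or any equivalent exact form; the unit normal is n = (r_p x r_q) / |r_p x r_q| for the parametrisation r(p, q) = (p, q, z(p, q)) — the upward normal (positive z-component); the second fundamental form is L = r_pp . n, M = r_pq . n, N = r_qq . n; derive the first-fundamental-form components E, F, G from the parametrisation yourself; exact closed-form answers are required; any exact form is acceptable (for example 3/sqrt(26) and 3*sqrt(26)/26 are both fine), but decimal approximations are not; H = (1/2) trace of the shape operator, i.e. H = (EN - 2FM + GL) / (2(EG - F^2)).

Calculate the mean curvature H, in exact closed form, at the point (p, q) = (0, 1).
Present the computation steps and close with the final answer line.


z_p = -3, z_q = 3, z_pp = 0, z_pq = -9, z_qq = 3
E = 10, F = -9, G = 10; answer radicand W^2 = 19
unnormalised second-form numerators: l = 0, m = -9, n = 3; L = l/sqrt(19), and similarly M = m/sqrt(W^2), N = n/sqrt(W^2)
H = (E*n - 2*F*m + G*l) / (2*(EG - F^2)*sqrt(W^2)); E*n - 2*F*m + G*l = -132, EG - F^2 = 19, so H = (-66/19)/sqrt(19)

Answer: H = -66*sqrt(19)/361


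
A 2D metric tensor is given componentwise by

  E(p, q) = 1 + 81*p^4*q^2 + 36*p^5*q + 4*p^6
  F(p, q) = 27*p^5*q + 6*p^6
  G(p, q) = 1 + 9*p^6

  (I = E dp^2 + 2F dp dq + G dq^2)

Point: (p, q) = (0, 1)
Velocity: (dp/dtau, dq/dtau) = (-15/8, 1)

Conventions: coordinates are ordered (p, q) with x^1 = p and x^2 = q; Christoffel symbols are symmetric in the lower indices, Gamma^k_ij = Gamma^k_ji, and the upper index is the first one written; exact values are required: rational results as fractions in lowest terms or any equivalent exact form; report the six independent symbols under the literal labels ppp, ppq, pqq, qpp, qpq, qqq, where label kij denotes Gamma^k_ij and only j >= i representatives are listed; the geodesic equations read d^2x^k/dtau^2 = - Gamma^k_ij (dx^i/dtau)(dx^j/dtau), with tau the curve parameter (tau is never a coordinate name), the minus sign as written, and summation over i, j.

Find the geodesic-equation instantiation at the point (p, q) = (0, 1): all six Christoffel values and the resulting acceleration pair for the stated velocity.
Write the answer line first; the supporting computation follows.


Answer: Gamma_ppp = 0, Gamma_ppq = 0, Gamma_pqq = 0, Gamma_qpp = 0, Gamma_qpq = 0, Gamma_qqq = 0; accelerations (d^2p/dtau^2, d^2q/dtau^2) = (0, 0)

E = 1, F = 0, G = 1 at the point
E_p = 0, E_q = 0, F_p = 0, F_q = 0, G_p = 0, G_q = 0
EG - F^2 = 1;  g^inv = (1) * [[1, 0], [0, 1]]
first-kind symbols [ij,l] = (1/2)(d_i g_jl + d_j g_il - d_l g_ij): [pp,p] = E_p/2 = 0, [pp,q] = F_p - E_q/2 = 0, [pq,p] = E_q/2 = 0, [pq,q] = G_p/2 = 0, [qq,p] = F_q - G_p/2 = 0, [qq,q] = G_q/2 = 0
Gamma^p_ij = (G*[ij,p] - F*[ij,q])/(EG - F^2), Gamma^q_ij = (E*[ij,q] - F*[ij,p])/(EG - F^2)
Gamma_ppp = 0, Gamma_ppq = 0, Gamma_pqq = 0, Gamma_qpp = 0, Gamma_qpq = 0, Gamma_qqq = 0
d^2p/dtau^2 = -(Gamma_ppp*(-15/8)^2 + 2*Gamma_ppq*(-15/8)*(1) + Gamma_pqq*(1)^2) = 0
d^2q/dtau^2 = -(Gamma_qpp*(-15/8)^2 + 2*Gamma_qpq*(-15/8)*(1) + Gamma_qqq*(1)^2) = 0


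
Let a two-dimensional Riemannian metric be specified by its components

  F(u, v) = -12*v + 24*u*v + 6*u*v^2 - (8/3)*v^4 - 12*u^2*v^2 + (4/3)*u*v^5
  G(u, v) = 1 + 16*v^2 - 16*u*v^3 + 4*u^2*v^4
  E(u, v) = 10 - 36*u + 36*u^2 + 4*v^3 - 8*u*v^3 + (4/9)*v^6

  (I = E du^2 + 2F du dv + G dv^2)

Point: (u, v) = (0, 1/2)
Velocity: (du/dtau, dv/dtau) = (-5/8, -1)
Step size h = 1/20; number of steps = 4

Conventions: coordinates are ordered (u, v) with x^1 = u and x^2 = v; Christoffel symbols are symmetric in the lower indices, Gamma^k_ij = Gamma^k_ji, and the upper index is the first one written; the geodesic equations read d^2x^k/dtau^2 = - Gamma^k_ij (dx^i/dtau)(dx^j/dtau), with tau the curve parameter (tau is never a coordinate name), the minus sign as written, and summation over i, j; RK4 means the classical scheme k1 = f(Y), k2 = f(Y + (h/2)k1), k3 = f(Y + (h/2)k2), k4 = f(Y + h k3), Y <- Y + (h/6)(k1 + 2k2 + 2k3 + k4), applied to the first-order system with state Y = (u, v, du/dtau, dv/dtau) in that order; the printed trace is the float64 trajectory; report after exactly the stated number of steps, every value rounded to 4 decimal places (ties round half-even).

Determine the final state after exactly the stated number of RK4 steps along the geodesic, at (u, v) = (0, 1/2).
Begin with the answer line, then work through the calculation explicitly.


Answer: u = -0.0993, v = 0.2864, du/dtau = -0.3631, dv/dtau = -1.1243

f(Y) = (du/dtau, dv/dtau, -Gamma^u_ij Y'^i Y'^j, -Gamma^v_ij Y'^i Y'^j) with the Gammas evaluated at the stage position; h = 0.050000; intermediate values shown to 6 dp
step 0: u = 0.0000, v = 0.5000, du/dtau = -0.6250, dv/dtau = -1.0000
step 1:
  k1: at (u, v) = (0.000000, 0.500000), (du/dtau, dv/dtau) = (-0.625000, -1.000000); Gamma_uuu = -1.275251, Gamma_uuv = 0.106271, Gamma_uvv = -0.850168, Gamma_vuu = 0.827190, Gamma_vuv = -0.068933, Gamma_vvv = 0.551460; k1 = (-0.625000, -1.000000, 1.215474, -0.788416)
  k2: at (u, v) = (-0.015625, 0.475000), (du/dtau, dv/dtau) = (-0.594613, -1.019710); Gamma_uuu = -1.295856, Gamma_uuv = 0.097459, Gamma_uvv = -0.870316, Gamma_vuu = 0.780761, Gamma_vuv = -0.058720, Gamma_vvv = 0.524371; k2 = (-0.594613, -1.019710, 1.244946, -0.750088)
  k3: at (u, v) = (-0.014865, 0.474507), (du/dtau, dv/dtau) = (-0.593876, -1.018752); Gamma_uuu = -1.297361, Gamma_uuv = 0.097370, Gamma_uvv = -0.871008, Gamma_vuu = 0.781895, Gamma_vuv = -0.058683, Gamma_vvv = 0.524940; k3 = (-0.593876, -1.018752, 1.243726, -0.749570)
  k4: at (u, v) = (-0.029694, 0.449062), (du/dtau, dv/dtau) = (-0.562814, -1.037478); Gamma_uuu = -1.316675, Gamma_uuv = 0.088506, Gamma_uvv = -0.889488, Gamma_vuu = 0.735162, Gamma_vuv = -0.049417, Gamma_vvv = 0.496643; k4 = (-0.562814, -1.037478, 1.271122, -0.709727)
  Y <- Y + (h/6)(k1 + 2k2 + 2k3 + k4): u = -0.0297, v = 0.4490, du/dtau = -0.5628, dv/dtau = -1.0375
step 2:
  k1: at (u, v) = (-0.029707, 0.449047), (du/dtau, dv/dtau) = (-0.562800, -1.037479); Gamma_uuu = -1.316682, Gamma_uuv = 0.088500, Gamma_uvv = -0.889497, Gamma_vuu = 0.735126, Gamma_vuv = -0.049411, Gamma_vvv = 0.496621; k1 = (-0.562800, -1.037479, 1.271124, -0.709690)
  k2: at (u, v) = (-0.043777, 0.423110), (du/dtau, dv/dtau) = (-0.531022, -1.055221); Gamma_uuu = -1.334636, Gamma_uuv = 0.079643, Gamma_uvv = -0.906237, Gamma_vuu = 0.688077, Gamma_vuv = -0.041060, Gamma_vvv = 0.467215; k2 = (-0.531022, -1.055221, 1.296179, -0.668251)
  k3: at (u, v) = (-0.042982, 0.422666), (du/dtau, dv/dtau) = (-0.530396, -1.054185); Gamma_uuu = -1.336218, Gamma_uuv = 0.079570, Gamma_uvv = -0.906995, Gamma_vuu = 0.689074, Gamma_vuv = -0.041034, Gamma_vvv = 0.467728; k3 = (-0.530396, -1.054185, 1.294873, -0.667753)
  k4: at (u, v) = (-0.056226, 0.396337), (du/dtau, dv/dtau) = (-0.498057, -1.070866); Gamma_uuu = -1.352774, Gamma_uuv = 0.070833, Gamma_uvv = -0.921947, Gamma_vuu = 0.641789, Gamma_vuv = -0.033605, Gamma_vvv = 0.437394; k4 = (-0.498057, -1.070866, 1.317260, -0.624940)
  Y <- Y + (h/6)(k1 + 2k2 + 2k3 + k4): u = -0.0562, v = 0.3963, du/dtau = -0.4980, dv/dtau = -1.0709
step 3:
  k1: at (u, v) = (-0.056237, 0.396320), (du/dtau, dv/dtau) = (-0.498046, -1.070867); Gamma_uuu = -1.352781, Gamma_uuv = 0.070827, Gamma_uvv = -0.921954, Gamma_vuu = 0.641754, Gamma_vuv = -0.033600, Gamma_vvv = 0.437371; k1 = (-0.498046, -1.070867, 1.317265, -0.624905)
  k2: at (u, v) = (-0.068689, 0.369549), (du/dtau, dv/dtau) = (-0.465115, -1.086490); Gamma_uuu = -1.367892, Gamma_uuv = 0.062269, Gamma_uvv = -0.935076, Gamma_vuu = 0.594256, Gamma_vuv = -0.027052, Gamma_vvv = 0.406227; k2 = (-0.465115, -1.086490, 1.336804, -0.580751)
  k3: at (u, v) = (-0.067865, 0.369158), (du/dtau, dv/dtau) = (-0.464626, -1.085386); Gamma_uuu = -1.369532, Gamma_uuv = 0.062212, Gamma_uvv = -0.935896, Gamma_vuu = 0.595114, Gamma_vuv = -0.027034, Gamma_vvv = 0.406683; k3 = (-0.464626, -1.085386, 1.335448, -0.580304)
  k4: at (u, v) = (-0.079469, 0.342051), (du/dtau, dv/dtau) = (-0.431274, -1.099883); Gamma_uuu = -1.383169, Gamma_uuv = 0.053943, Gamma_uvv = -0.947178, Gamma_vuu = 0.547505, Gamma_vuv = -0.021352, Gamma_vvv = 0.374925; k4 = (-0.431274, -1.099883, 1.351931, -0.535140)
  Y <- Y + (h/6)(k1 + 2k2 + 2k3 + k4): u = -0.0795, v = 0.3420, du/dtau = -0.4313, dv/dtau = -1.0999
step 4:
  k1: at (u, v) = (-0.079477, 0.342033), (du/dtau, dv/dtau) = (-0.431266, -1.099885); Gamma_uuu = -1.383176, Gamma_uuv = 0.053938, Gamma_uvv = -0.947184, Gamma_vuu = 0.547471, Gamma_vuv = -0.021349, Gamma_vvv = 0.374902; k1 = (-0.431266, -1.099885, 1.351941, -0.535108)
  k2: at (u, v) = (-0.090259, 0.314536), (du/dtau, dv/dtau) = (-0.397467, -1.113263); Gamma_uuu = -1.395324, Gamma_uuv = 0.046014, Gamma_uvv = -0.956625, Gamma_vuu = 0.499800, Gamma_vuv = -0.016482, Gamma_vvv = 0.342659; k2 = (-0.397467, -1.113263, 1.365309, -0.489048)
  k3: at (u, v) = (-0.089414, 0.314201), (du/dtau, dv/dtau) = (-0.397133, -1.112112); Gamma_uuu = -1.397006, Gamma_uuv = 0.045972, Gamma_uvv = -0.957502, Gamma_vuu = 0.500519, Gamma_vuv = -0.016471, Gamma_vvv = 0.343054; k3 = (-0.397133, -1.112112, 1.363952, -0.488676)
  k4: at (u, v) = (-0.099334, 0.286427), (du/dtau, dv/dtau) = (-0.363068, -1.124319); Gamma_uuu = -1.407654, Gamma_uuv = 0.038495, Gamma_uvv = -0.965136, Gamma_vuu = 0.452894, Gamma_vuv = -0.012385, Gamma_vvv = 0.310520; k4 = (-0.363068, -1.124319, 1.374150, -0.442115)
  Y <- Y + (h/6)(k1 + 2k2 + 2k3 + k4): u = -0.0993, v = 0.2864, du/dtau = -0.3631, dv/dtau = -1.1243


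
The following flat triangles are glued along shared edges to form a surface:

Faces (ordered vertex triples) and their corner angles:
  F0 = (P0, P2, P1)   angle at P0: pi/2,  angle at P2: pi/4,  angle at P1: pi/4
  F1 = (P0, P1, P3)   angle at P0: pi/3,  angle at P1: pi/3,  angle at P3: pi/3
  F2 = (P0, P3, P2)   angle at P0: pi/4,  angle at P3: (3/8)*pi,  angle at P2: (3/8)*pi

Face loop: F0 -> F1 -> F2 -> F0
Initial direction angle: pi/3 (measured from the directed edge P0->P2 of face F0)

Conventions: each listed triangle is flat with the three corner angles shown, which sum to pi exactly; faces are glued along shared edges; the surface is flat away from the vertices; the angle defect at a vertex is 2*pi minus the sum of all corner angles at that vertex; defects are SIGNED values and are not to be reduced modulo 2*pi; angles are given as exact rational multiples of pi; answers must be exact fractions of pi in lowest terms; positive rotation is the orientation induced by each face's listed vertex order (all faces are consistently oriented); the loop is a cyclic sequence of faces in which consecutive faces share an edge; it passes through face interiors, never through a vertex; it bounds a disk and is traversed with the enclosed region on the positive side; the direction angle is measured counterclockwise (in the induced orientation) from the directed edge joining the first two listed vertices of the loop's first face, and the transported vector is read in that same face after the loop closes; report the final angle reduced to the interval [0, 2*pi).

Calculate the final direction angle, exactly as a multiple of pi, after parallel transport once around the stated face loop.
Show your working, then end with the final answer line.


enclosed vertex P0: corner angles sum to (13/12)*pi, defect = 2*pi - (13/12)*pi = (11/12)*pi
final direction = starting direction + enclosed defect total, reduced mod 2*pi (induced orientation)
final angle = pi/3 + (11/12)*pi = (5/4)*pi (mod 2*pi)

Answer: final direction angle = (5/4)*pi


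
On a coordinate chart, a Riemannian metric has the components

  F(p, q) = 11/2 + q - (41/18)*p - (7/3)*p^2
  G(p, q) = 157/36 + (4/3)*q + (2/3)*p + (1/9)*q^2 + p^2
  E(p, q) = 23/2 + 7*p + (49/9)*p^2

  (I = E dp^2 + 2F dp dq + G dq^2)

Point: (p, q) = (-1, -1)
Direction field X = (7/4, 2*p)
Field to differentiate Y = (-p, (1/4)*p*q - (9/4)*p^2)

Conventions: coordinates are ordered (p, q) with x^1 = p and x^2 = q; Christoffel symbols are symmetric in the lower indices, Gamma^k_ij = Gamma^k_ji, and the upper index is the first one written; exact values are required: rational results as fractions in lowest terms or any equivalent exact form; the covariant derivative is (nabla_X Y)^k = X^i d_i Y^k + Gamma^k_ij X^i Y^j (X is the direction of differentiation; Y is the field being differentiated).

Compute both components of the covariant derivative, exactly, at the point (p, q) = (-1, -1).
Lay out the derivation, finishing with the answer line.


E = 179/18, F = 40/9, G = 125/36 at the point
E_p = -35/9, E_q = 0, F_p = 43/18, F_q = 1, G_p = -4/3, G_q = 10/9
EG - F^2 = 9575/648;  g^inv = (648/9575) * [[125/36, -40/9], [-40/9, 179/18]]
first-kind symbols [ij,l] = (1/2)(d_i g_jl + d_j g_il - d_l g_ij): [pp,p] = E_p/2 = -35/18, [pp,q] = F_p - E_q/2 = 43/18, [pq,p] = E_q/2 = 0, [pq,q] = G_p/2 = -2/3, [qq,p] = F_q - G_p/2 = 5/3, [qq,q] = G_q/2 = 5/9
Gamma^p_ij = (G*[ij,p] - F*[ij,q])/(EG - F^2), Gamma^q_ij = (E*[ij,q] - F*[ij,p])/(EG - F^2)
Gamma_ppp = -2251/1915, Gamma_ppq = 384/1915, Gamma_pqq = 86/383, Gamma_qpp = 20994/9575, Gamma_qpq = -4296/9575, Gamma_qqq = -244/1915
X = (7/4, -2), Y = (1, -2) at the point

Answer: (nabla_X Y)^p = -3073/766, (nabla_X Y)^q = 84153/6128


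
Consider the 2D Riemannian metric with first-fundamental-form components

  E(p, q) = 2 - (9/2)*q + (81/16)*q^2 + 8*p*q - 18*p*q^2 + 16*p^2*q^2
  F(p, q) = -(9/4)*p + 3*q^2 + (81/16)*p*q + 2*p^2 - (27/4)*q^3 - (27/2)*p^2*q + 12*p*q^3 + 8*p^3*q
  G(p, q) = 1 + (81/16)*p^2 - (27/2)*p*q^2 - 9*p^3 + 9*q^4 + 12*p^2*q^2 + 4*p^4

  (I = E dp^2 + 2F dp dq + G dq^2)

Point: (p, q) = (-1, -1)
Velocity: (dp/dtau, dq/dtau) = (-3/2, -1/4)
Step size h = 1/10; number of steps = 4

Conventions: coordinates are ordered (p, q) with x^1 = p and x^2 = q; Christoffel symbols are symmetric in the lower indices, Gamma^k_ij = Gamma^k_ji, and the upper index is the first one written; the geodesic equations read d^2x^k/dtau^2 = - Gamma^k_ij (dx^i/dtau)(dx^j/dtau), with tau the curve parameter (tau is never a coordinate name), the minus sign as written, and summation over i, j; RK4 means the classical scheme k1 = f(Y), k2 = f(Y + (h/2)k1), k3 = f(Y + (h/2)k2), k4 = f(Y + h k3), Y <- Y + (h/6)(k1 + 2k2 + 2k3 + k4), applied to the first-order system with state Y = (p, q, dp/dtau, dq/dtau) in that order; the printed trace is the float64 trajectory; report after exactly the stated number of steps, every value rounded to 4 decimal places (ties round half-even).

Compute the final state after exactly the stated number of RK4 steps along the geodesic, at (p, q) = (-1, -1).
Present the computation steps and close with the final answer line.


f(Y) = (dp/dtau, dq/dtau, -Gamma^p_ij Y'^i Y'^j, -Gamma^q_ij Y'^i Y'^j) with the Gammas evaluated at the stage position; h = 0.100000; intermediate values shown to 6 dp
step 0: p = -1.0000, q = -1.0000, dp/dtau = -1.5000, dq/dtau = -0.2500
step 1:
  k1: at (p, q) = (-1.000000, -1.000000), (dp/dtau, dq/dtau) = (-1.500000, -0.250000); Gamma_ppp = -0.273263, Gamma_ppq = -0.426973, Gamma_pqq = -0.409894, Gamma_qpp = -0.273263, Gamma_qpq = -0.426973, Gamma_qqq = -0.409894; k1 = (-1.500000, -0.250000, 0.960689, 0.960689)
  k2: at (p, q) = (-1.075000, -1.012500), (dp/dtau, dq/dtau) = (-1.451966, -0.201966); Gamma_ppp = -0.257210, Gamma_ppq = -0.415981, Gamma_pqq = -0.385814, Gamma_qpp = -0.263060, Gamma_qpq = -0.425443, Gamma_qqq = -0.394590; k2 = (-1.451966, -0.201966, 0.801958, 0.820199)
  k3: at (p, q) = (-1.072598, -1.010098), (dp/dtau, dq/dtau) = (-1.459902, -0.208990); Gamma_ppp = -0.257587, Gamma_ppq = -0.416969, Gamma_pqq = -0.386380, Gamma_qpp = -0.263301, Gamma_qpq = -0.426219, Gamma_qqq = -0.394951; k3 = (-1.459902, -0.208990, 0.820313, 0.838510)
  k4: at (p, q) = (-1.145990, -1.020899), (dp/dtau, dq/dtau) = (-1.417969, -0.166149); Gamma_ppp = -0.243003, Gamma_ppq = -0.406670, Gamma_pqq = -0.364505, Gamma_qpp = -0.253817, Gamma_qpq = -0.424767, Gamma_qqq = -0.380726; k4 = (-1.417969, -0.166149, 0.690271, 0.720990)
  Y <- Y + (h/6)(k1 + 2k2 + 2k3 + k4): p = -1.1457, q = -1.0206, dp/dtau = -1.4184, dq/dtau = -0.1667
step 2:
  k1: at (p, q) = (-1.145695, -1.020634), (dp/dtau, dq/dtau) = (-1.418408, -0.166682); Gamma_ppp = -0.243045, Gamma_ppq = -0.406776, Gamma_pqq = -0.364568, Gamma_qpp = -0.253847, Gamma_qpq = -0.424853, Gamma_qqq = -0.380770; k1 = (-1.418408, -0.166682, 0.691449, 0.722178)
  k2: at (p, q) = (-1.216615, -1.028968), (dp/dtau, dq/dtau) = (-1.383836, -0.130573); Gamma_ppp = -0.229876, Gamma_ppq = -0.397463, Gamma_pqq = -0.344815, Gamma_qpp = -0.245107, Gamma_qpq = -0.423796, Gamma_qqq = -0.367660; k2 = (-1.383836, -0.130573, 0.589729, 0.628800)
  k3: at (p, q) = (-1.214887, -1.027163), (dp/dtau, dq/dtau) = (-1.388922, -0.135242); Gamma_ppp = -0.230076, Gamma_ppq = -0.398121, Gamma_pqq = -0.345115, Gamma_qpp = -0.245260, Gamma_qpq = -0.424394, Gamma_qqq = -0.367890; k3 = (-1.388922, -0.135242, 0.599719, 0.639297)
  k4: at (p, q) = (-1.284587, -1.034159), (dp/dtau, dq/dtau) = (-1.358436, -0.102752); Gamma_ppp = -0.217941, Gamma_ppq = -0.389260, Gamma_pqq = -0.326912, Gamma_qpp = -0.237070, Gamma_qpq = -0.423425, Gamma_qqq = -0.355604; k4 = (-1.358436, -0.102752, 0.514297, 0.559436)
  Y <- Y + (h/6)(k1 + 2k2 + 2k3 + k4): p = -1.2844, q = -1.0340, dp/dtau = -1.3587, dq/dtau = -0.1031
step 3:
  k1: at (p, q) = (-1.284401, -1.033985), (dp/dtau, dq/dtau) = (-1.358664, -0.103052); Gamma_ppp = -0.217961, Gamma_ppq = -0.389322, Gamma_pqq = -0.326942, Gamma_qpp = -0.237086, Gamma_qpq = -0.423482, Gamma_qqq = -0.355629; k1 = (-1.358664, -0.103052, 0.514842, 0.560015)
  k2: at (p, q) = (-1.352334, -1.039138), (dp/dtau, dq/dtau) = (-1.332922, -0.075051); Gamma_ppp = -0.206809, Gamma_ppq = -0.381089, Gamma_pqq = -0.310213, Gamma_qpp = -0.229446, Gamma_qpq = -0.422804, Gamma_qqq = -0.344169; k2 = (-1.332922, -0.075051, 0.445426, 0.494184)
  k3: at (p, q) = (-1.351047, -1.037738), (dp/dtau, dq/dtau) = (-1.336393, -0.078342); Gamma_ppp = -0.206914, Gamma_ppq = -0.381541, Gamma_pqq = -0.310371, Gamma_qpp = -0.229546, Gamma_qpq = -0.423273, Gamma_qqq = -0.344319; k3 = (-1.336393, -0.078342, 0.451334, 0.500700)
  k4: at (p, q) = (-1.418040, -1.041820), (dp/dtau, dq/dtau) = (-1.313531, -0.052982); Gamma_ppp = -0.196528, Gamma_ppq = -0.373608, Gamma_pqq = -0.294793, Gamma_qpp = -0.222332, Gamma_qpq = -0.422663, Gamma_qqq = -0.333499; k4 = (-1.313531, -0.052982, 0.391911, 0.443369)
  Y <- Y + (h/6)(k1 + 2k2 + 2k3 + k4): p = -1.4179, q = -1.0417, dp/dtau = -1.3137, dq/dtau = -0.0532
step 4:
  k1: at (p, q) = (-1.417915, -1.041699), (dp/dtau, dq/dtau) = (-1.313660, -0.053166); Gamma_ppp = -0.196538, Gamma_ppq = -0.373647, Gamma_pqq = -0.294808, Gamma_qpp = -0.222342, Gamma_qpq = -0.422703, Gamma_qqq = -0.333513; k1 = (-1.313660, -0.053166, 0.392192, 0.443683)
  k2: at (p, q) = (-1.483598, -1.044357), (dp/dtau, dq/dtau) = (-1.294050, -0.030982); Gamma_ppp = -0.186876, Gamma_ppq = -0.366126, Gamma_pqq = -0.280314, Gamma_qpp = -0.215548, Gamma_qpq = -0.422300, Gamma_qqq = -0.323322; k2 = (-1.294050, -0.030982, 0.342562, 0.395121)
  k3: at (p, q) = (-1.482617, -1.043248), (dp/dtau, dq/dtau) = (-1.296532, -0.033410); Gamma_ppp = -0.186929, Gamma_ppq = -0.366443, Gamma_pqq = -0.280393, Gamma_qpp = -0.215613, Gamma_qpq = -0.422674, Gamma_qqq = -0.323419; k3 = (-1.296532, -0.033410, 0.346285, 0.399423)
  k4: at (p, q) = (-1.547568, -1.045040), (dp/dtau, dq/dtau) = (-1.279031, -0.013223); Gamma_ppp = -0.177861, Gamma_ppq = -0.359124, Gamma_pqq = -0.266791, Gamma_qpp = -0.209155, Gamma_qpq = -0.422310, Gamma_qqq = -0.313732; k4 = (-1.279031, -0.013223, 0.303161, 0.356501)
  Y <- Y + (h/6)(k1 + 2k2 + 2k3 + k4): p = -1.5475, q = -1.0450, dp/dtau = -1.2791, dq/dtau = -0.0133

Answer: p = -1.5475, q = -1.0450, dp/dtau = -1.2791, dq/dtau = -0.0133


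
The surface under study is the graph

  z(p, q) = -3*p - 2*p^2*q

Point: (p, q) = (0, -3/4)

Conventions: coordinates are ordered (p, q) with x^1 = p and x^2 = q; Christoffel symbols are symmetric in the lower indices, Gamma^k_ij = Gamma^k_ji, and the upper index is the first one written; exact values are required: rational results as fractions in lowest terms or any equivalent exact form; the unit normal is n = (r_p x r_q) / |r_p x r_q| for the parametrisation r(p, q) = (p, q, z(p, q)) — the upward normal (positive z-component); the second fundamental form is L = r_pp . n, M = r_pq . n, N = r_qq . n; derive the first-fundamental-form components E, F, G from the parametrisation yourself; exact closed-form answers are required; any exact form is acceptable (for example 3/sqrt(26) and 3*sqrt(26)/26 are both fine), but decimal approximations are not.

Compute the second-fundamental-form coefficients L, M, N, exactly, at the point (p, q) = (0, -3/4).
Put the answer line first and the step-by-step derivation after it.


Answer: L = 3*sqrt(10)/10, M = 0, N = 0

z_p = -3, z_q = 0, z_pp = 3, z_pq = 0, z_qq = 0
E = 10, F = 0, G = 1; answer radicand W^2 = 10
unnormalised second-form numerators: l = 3, m = 0, n = 0; L = l/sqrt(10), and similarly M = m/sqrt(W^2), N = n/sqrt(W^2)


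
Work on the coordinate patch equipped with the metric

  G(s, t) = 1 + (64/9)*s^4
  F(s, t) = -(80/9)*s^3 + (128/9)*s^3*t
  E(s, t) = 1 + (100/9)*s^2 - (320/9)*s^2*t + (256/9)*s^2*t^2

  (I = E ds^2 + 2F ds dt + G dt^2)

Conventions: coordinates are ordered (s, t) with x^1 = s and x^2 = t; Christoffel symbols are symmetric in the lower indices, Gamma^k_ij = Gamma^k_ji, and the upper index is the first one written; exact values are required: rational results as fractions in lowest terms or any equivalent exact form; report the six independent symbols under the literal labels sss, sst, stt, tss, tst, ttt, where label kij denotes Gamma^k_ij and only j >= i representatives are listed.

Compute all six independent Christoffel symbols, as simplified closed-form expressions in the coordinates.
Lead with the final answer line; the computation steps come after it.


Answer: Gamma_sss = (256*s*t^2 - 320*s*t + 100*s)/(64*s^4 + 256*s^2*t^2 - 320*s^2*t + 100*s^2 + 9), Gamma_sst = (256*s^2*t - 160*s^2)/(64*s^4 + 256*s^2*t^2 - 320*s^2*t + 100*s^2 + 9), Gamma_stt = 0, Gamma_tss = (128*s^2*t - 80*s^2)/(64*s^4 + 256*s^2*t^2 - 320*s^2*t + 100*s^2 + 9), Gamma_tst = 128*s^3/(64*s^4 + 256*s^2*t^2 - 320*s^2*t + 100*s^2 + 9), Gamma_ttt = 0

E = 1 + (100/9)*s^2 - (320/9)*s^2*t + (256/9)*s^2*t^2; F = -(80/9)*s^3 + (128/9)*s^3*t; G = 1 + (64/9)*s^4
Gamma^k_ij = (1/2) g^{kl} (d_i g_jl + d_j g_il - d_l g_ij), with g^inv = (1/(EG-F^2)) [[G, -F], [-F, E]]
first partials: E_s = (200/9)*s - (640/9)*s*t + (512/9)*s*t^2, E_t = -(320/9)*s^2 + (512/9)*s^2*t, F_s = -(80/3)*s^2 + (128/3)*s^2*t, F_t = (128/9)*s^3, G_s = (256/9)*s^3, G_t = 0
D = EG - F^2 = 1 + (100/9)*s^2 - (320/9)*s^2*t + (256/9)*s^2*t^2 + (64/9)*s^4
expanded: Gamma^s_ss = (G E_s - 2F F_s + F E_t)/(2D), Gamma^s_st = (G E_t - F G_s)/(2D), Gamma^s_tt = (2G F_t - G G_s - F G_t)/(2D), Gamma^t_ss = (2E F_s - E E_t - F E_s)/(2D), Gamma^t_st = (E G_s - F E_t)/(2D), Gamma^t_tt = (E G_t - 2F F_t + F G_s)/(2D); substitute and cancel common factors


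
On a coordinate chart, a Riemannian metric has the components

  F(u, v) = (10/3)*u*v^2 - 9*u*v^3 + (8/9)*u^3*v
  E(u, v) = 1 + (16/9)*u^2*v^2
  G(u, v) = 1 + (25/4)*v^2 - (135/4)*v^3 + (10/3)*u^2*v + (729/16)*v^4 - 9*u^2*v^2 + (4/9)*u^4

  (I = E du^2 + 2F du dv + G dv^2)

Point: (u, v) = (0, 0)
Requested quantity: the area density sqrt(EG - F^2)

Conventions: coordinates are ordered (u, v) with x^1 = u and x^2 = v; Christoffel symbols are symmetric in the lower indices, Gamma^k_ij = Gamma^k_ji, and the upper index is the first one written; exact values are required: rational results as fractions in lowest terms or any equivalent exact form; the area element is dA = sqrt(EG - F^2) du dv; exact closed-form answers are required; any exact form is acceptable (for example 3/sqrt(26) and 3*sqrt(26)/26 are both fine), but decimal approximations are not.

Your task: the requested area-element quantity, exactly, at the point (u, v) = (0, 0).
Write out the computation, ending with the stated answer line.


E = 1, F = 0, G = 1; EG - F^2 = 1

Answer: sqrt(EG - F^2) = 1


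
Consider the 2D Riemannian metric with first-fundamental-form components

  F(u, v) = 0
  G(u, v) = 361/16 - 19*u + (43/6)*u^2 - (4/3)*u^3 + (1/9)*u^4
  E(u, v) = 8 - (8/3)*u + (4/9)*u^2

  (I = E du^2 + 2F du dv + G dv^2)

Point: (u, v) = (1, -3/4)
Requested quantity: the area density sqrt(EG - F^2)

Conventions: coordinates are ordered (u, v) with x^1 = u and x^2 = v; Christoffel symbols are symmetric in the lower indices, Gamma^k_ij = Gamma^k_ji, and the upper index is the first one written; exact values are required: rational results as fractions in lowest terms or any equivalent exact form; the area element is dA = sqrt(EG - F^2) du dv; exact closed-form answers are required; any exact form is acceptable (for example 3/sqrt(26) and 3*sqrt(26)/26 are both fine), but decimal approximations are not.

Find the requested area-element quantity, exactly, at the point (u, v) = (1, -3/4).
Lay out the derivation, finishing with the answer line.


E = 52/9, F = 0, G = 1369/144; EG - F^2 = 17797/324

Answer: sqrt(EG - F^2) = 37*sqrt(13)/18


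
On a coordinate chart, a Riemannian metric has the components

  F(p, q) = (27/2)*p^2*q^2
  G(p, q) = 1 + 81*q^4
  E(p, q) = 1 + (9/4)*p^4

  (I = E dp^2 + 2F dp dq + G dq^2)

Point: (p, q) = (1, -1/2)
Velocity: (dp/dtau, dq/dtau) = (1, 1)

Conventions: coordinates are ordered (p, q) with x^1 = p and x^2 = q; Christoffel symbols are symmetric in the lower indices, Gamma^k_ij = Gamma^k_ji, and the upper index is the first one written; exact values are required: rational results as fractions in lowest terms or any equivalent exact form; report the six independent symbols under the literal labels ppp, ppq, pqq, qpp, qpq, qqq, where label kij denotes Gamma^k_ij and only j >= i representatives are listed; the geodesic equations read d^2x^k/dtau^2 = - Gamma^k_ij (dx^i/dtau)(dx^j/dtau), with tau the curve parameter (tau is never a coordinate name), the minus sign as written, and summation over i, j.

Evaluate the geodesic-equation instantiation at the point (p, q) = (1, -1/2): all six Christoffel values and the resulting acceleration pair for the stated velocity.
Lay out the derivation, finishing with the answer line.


E = 13/4, F = 27/8, G = 97/16 at the point
E_p = 9, E_q = 0, F_p = 27/4, F_q = -27/2, G_p = 0, G_q = -81/2
EG - F^2 = 133/16;  g^inv = (16/133) * [[97/16, -27/8], [-27/8, 13/4]]
first-kind symbols [ij,l] = (1/2)(d_i g_jl + d_j g_il - d_l g_ij): [pp,p] = E_p/2 = 9/2, [pp,q] = F_p - E_q/2 = 27/4, [pq,p] = E_q/2 = 0, [pq,q] = G_p/2 = 0, [qq,p] = F_q - G_p/2 = -27/2, [qq,q] = G_q/2 = -81/4
Gamma^p_ij = (G*[ij,p] - F*[ij,q])/(EG - F^2), Gamma^q_ij = (E*[ij,q] - F*[ij,p])/(EG - F^2)
Gamma_ppp = 72/133, Gamma_ppq = 0, Gamma_pqq = -216/133, Gamma_qpp = 108/133, Gamma_qpq = 0, Gamma_qqq = -324/133
d^2p/dtau^2 = -(Gamma_ppp*(1)^2 + 2*Gamma_ppq*(1)*(1) + Gamma_pqq*(1)^2) = 144/133
d^2q/dtau^2 = -(Gamma_qpp*(1)^2 + 2*Gamma_qpq*(1)*(1) + Gamma_qqq*(1)^2) = 216/133

Answer: Gamma_ppp = 72/133, Gamma_ppq = 0, Gamma_pqq = -216/133, Gamma_qpp = 108/133, Gamma_qpq = 0, Gamma_qqq = -324/133; accelerations (d^2p/dtau^2, d^2q/dtau^2) = (144/133, 216/133)


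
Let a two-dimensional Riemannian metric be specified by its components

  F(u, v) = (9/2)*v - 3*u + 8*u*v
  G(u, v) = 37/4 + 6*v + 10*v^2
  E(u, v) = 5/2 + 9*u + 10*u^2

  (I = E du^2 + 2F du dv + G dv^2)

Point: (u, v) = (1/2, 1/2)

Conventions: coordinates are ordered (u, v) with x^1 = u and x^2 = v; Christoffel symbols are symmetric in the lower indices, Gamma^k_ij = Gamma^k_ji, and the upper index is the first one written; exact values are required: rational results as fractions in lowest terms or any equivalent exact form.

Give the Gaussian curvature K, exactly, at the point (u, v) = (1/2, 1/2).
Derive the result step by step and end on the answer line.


E = 19/2, F = 11/4, G = 59/4, EG - F^2 = 2121/16 at the point
E_u = 19, E_v = 0, F_u = 1, F_v = 17/2, G_u = 0, G_v = 16
E_vv = 0, F_uv = 8, G_uu = 0
Brioschi: K = (det M1 - det M2) / (EG - F^2)^2 with the standard first/second-derivative matrices M1, M2.
M1 = [[-E_vv/2 + F_uv - G_uu/2, E_u/2, F_u - E_v/2], [F_v - G_u/2, E, F], [G_v/2, F, G]] = [[8, 19/2, 1], [17/2, 19/2, 11/4], [8, 11/4, 59/4]]; det M1 = 413/16
M2 = [[0, E_v/2, G_u/2], [E_v/2, E, F], [G_u/2, F, G]] = [[0, 0, 0], [0, 19/2, 11/4], [0, 11/4, 59/4]]; det M2 = 0
det M1 - det M2 = 413/16; K = 413/16 / (2121/16)^2 = 944/642663

Answer: K = 944/642663


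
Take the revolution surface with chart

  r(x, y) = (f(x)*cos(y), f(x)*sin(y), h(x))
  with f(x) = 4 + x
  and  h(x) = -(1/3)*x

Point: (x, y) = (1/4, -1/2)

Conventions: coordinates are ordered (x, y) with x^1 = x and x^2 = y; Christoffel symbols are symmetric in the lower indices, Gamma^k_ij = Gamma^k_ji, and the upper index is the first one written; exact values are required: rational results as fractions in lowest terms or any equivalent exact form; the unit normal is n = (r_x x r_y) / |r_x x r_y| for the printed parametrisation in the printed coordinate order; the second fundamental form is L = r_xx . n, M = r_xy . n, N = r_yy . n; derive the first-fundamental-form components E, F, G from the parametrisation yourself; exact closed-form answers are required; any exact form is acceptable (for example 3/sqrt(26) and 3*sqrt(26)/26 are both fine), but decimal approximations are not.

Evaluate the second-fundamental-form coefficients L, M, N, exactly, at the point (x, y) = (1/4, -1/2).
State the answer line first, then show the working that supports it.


Answer: L = 0, M = 0, N = -17*sqrt(10)/40

f = 17/4, f' = 1, f'' = 0, h' = -1/3, h'' = 0
E = 10/9, F = 0, G = 289/16; answer radicand W^2 = 10/9
unnormalised second-form numerators: l = 0, m = 0, n = -17/12; L = l/sqrt(10/9), and similarly M = m/sqrt(W^2), N = n/sqrt(W^2)


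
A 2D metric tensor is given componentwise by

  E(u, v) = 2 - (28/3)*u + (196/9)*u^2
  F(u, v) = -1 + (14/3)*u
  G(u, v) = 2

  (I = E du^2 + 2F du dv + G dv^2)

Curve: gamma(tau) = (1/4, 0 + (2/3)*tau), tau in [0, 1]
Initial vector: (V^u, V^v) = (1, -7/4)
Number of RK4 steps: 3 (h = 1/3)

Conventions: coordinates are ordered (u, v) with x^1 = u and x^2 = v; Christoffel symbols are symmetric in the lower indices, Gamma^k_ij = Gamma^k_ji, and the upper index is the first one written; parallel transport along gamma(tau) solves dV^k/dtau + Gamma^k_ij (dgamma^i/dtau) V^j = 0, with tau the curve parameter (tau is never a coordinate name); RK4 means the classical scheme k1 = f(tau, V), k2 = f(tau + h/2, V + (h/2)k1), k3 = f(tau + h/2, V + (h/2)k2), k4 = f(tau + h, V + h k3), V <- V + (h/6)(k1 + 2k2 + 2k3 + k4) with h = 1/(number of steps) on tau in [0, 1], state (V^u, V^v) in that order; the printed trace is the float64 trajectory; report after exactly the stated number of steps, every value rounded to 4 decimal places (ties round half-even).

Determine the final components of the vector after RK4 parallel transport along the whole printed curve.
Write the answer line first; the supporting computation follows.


Answer: V^u = 1.0000, V^v = -1.7500

gamma'(tau) = (0, 2/3); f(tau, V)^k = -Gamma^k_ij(gamma(tau)) gamma'^i(tau) V^j; h = 1/3; intermediate values shown to 6 dp
curve data and Christoffel symbols at the stage parameters:
  tau = 0.000000: gamma = (0.250000, 0.000000), gamma' = (0.000000, 0.666667); Gamma_uuu = 0.383562, Gamma_uuv = 0.000000, Gamma_uvv = 0.000000, Gamma_vuu = 2.301370, Gamma_vuv = 0.000000, Gamma_vvv = 0.000000
  tau = 0.166667: gamma = (0.250000, 0.111111), gamma' = (0.000000, 0.666667); Gamma_uuu = 0.383562, Gamma_uuv = 0.000000, Gamma_uvv = 0.000000, Gamma_vuu = 2.301370, Gamma_vuv = 0.000000, Gamma_vvv = 0.000000
  tau = 0.333333: gamma = (0.250000, 0.222222), gamma' = (0.000000, 0.666667); Gamma_uuu = 0.383562, Gamma_uuv = 0.000000, Gamma_uvv = 0.000000, Gamma_vuu = 2.301370, Gamma_vuv = 0.000000, Gamma_vvv = 0.000000
  tau = 0.500000: gamma = (0.250000, 0.333333), gamma' = (0.000000, 0.666667); Gamma_uuu = 0.383562, Gamma_uuv = 0.000000, Gamma_uvv = 0.000000, Gamma_vuu = 2.301370, Gamma_vuv = 0.000000, Gamma_vvv = 0.000000
  tau = 0.666667: gamma = (0.250000, 0.444444), gamma' = (0.000000, 0.666667); Gamma_uuu = 0.383562, Gamma_uuv = 0.000000, Gamma_uvv = 0.000000, Gamma_vuu = 2.301370, Gamma_vuv = 0.000000, Gamma_vvv = 0.000000
  tau = 0.833333: gamma = (0.250000, 0.555556), gamma' = (0.000000, 0.666667); Gamma_uuu = 0.383562, Gamma_uuv = 0.000000, Gamma_uvv = 0.000000, Gamma_vuu = 2.301370, Gamma_vuv = 0.000000, Gamma_vvv = 0.000000
  tau = 1.000000: gamma = (0.250000, 0.666667), gamma' = (0.000000, 0.666667); Gamma_uuu = 0.383562, Gamma_uuv = 0.000000, Gamma_uvv = 0.000000, Gamma_vuu = 2.301370, Gamma_vuv = 0.000000, Gamma_vvv = 0.000000
step 0: V^u = 1.0000, V^v = -1.7500
step 1: k1 = (0.000000, 0.000000), k2 = (0.000000, 0.000000), k3 = (0.000000, 0.000000), k4 = (0.000000, 0.000000); V <- V + (h/6)(k1 + 2k2 + 2k3 + k4): V^u = 1.0000, V^v = -1.7500
step 2: k1 = (0.000000, 0.000000), k2 = (0.000000, 0.000000), k3 = (0.000000, 0.000000), k4 = (0.000000, 0.000000); V <- V + (h/6)(k1 + 2k2 + 2k3 + k4): V^u = 1.0000, V^v = -1.7500
step 3: k1 = (0.000000, 0.000000), k2 = (0.000000, 0.000000), k3 = (0.000000, 0.000000), k4 = (0.000000, 0.000000); V <- V + (h/6)(k1 + 2k2 + 2k3 + k4): V^u = 1.0000, V^v = -1.7500


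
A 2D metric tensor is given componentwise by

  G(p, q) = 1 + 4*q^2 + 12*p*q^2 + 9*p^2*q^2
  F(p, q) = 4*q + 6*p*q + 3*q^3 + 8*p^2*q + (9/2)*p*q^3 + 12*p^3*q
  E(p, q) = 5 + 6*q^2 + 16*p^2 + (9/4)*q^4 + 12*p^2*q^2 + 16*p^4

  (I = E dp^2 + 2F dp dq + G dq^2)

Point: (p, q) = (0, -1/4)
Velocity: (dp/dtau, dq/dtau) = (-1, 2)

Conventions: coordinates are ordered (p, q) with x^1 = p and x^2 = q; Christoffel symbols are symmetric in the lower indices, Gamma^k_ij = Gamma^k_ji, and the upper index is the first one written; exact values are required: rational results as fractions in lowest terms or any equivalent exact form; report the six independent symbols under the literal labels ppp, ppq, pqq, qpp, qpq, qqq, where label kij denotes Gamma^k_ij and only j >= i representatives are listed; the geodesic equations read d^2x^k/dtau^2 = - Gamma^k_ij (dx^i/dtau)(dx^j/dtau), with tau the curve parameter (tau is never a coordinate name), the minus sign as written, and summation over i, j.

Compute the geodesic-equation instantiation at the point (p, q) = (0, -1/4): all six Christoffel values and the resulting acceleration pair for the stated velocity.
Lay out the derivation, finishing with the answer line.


E = 5513/1024, F = -67/64, G = 5/4 at the point
E_p = 0, E_q = -201/64, F_p = -201/128, F_q = 73/16, G_p = 3/4, G_q = -2
EG - F^2 = 5769/1024;  g^inv = (1024/5769) * [[5/4, 67/64], [67/64, 5513/1024]]
first-kind symbols [ij,l] = (1/2)(d_i g_jl + d_j g_il - d_l g_ij): [pp,p] = E_p/2 = 0, [pp,q] = F_p - E_q/2 = 0, [pq,p] = E_q/2 = -201/128, [pq,q] = G_p/2 = 3/8, [qq,p] = F_q - G_p/2 = 67/16, [qq,q] = G_q/2 = -1
Gamma^p_ij = (G*[ij,p] - F*[ij,q])/(EG - F^2), Gamma^q_ij = (E*[ij,q] - F*[ij,p])/(EG - F^2)
Gamma_ppp = 0, Gamma_ppq = -536/1923, Gamma_pqq = 4288/5769, Gamma_qpp = 0, Gamma_qpq = 128/1923, Gamma_qqq = -1024/5769
d^2p/dtau^2 = -(Gamma_ppp*(-1)^2 + 2*Gamma_ppq*(-1)*(2) + Gamma_pqq*(2)^2) = -23584/5769
d^2q/dtau^2 = -(Gamma_qpp*(-1)^2 + 2*Gamma_qpq*(-1)*(2) + Gamma_qqq*(2)^2) = 5632/5769

Answer: Gamma_ppp = 0, Gamma_ppq = -536/1923, Gamma_pqq = 4288/5769, Gamma_qpp = 0, Gamma_qpq = 128/1923, Gamma_qqq = -1024/5769; accelerations (d^2p/dtau^2, d^2q/dtau^2) = (-23584/5769, 5632/5769)
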